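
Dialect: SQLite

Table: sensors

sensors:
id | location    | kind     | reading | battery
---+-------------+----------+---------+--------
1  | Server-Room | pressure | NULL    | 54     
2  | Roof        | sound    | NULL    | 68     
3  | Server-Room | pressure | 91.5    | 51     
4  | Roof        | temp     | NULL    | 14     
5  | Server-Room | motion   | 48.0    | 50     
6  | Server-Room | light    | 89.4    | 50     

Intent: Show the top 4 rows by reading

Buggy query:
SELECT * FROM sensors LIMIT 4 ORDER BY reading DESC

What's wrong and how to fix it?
Bug: ORDER BY cannot follow LIMIT; LIMIT is the final clause

Fix: Swap the clauses: ORDER BY first, then LIMIT

Corrected query:
SELECT * FROM sensors ORDER BY reading DESC LIMIT 4

Result:
id | location    | kind     | reading | battery
---+-------------+----------+---------+--------
3  | Server-Room | pressure | 91.5    | 51     
6  | Server-Room | light    | 89.4    | 50     
5  | Server-Room | motion   | 48      | 50     
1  | Server-Room | pressure | NULL    | 54     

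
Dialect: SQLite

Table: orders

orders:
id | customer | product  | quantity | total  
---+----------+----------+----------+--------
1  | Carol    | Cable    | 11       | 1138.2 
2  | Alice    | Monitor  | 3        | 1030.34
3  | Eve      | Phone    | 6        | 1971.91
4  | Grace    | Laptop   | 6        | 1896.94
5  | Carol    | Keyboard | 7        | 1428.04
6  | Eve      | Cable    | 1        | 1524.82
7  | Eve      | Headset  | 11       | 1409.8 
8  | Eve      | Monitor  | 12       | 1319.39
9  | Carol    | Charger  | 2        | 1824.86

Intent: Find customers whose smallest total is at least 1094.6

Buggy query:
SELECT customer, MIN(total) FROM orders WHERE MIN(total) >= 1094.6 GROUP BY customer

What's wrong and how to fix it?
Bug: Aggregates like MIN are computed per group after WHERE runs

Fix: Replace WHERE with HAVING after the GROUP BY

Corrected query:
SELECT customer, MIN(total) FROM orders GROUP BY customer HAVING MIN(total) >= 1094.6

Result:
customer | MIN(total)
---------+-----------
Carol    | 1138.2    
Eve      | 1319.39   
Grace    | 1896.94   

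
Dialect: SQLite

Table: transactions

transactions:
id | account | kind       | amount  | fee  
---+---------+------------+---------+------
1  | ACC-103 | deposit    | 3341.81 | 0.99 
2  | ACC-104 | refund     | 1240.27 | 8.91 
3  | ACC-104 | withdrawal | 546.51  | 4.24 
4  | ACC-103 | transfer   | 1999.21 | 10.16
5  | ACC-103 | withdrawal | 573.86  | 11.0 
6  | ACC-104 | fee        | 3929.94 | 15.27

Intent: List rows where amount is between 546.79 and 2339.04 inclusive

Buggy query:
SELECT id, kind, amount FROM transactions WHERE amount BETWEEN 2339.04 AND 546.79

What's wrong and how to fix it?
Bug: BETWEEN expects the lower bound first; with 2339.04 AND 546.79 the range is empty

Fix: Write BETWEEN 546.79 AND 2339.04

Corrected query:
SELECT id, kind, amount FROM transactions WHERE amount BETWEEN 546.79 AND 2339.04

Result:
id | kind       | amount 
---+------------+--------
2  | refund     | 1240.27
4  | transfer   | 1999.21
5  | withdrawal | 573.86 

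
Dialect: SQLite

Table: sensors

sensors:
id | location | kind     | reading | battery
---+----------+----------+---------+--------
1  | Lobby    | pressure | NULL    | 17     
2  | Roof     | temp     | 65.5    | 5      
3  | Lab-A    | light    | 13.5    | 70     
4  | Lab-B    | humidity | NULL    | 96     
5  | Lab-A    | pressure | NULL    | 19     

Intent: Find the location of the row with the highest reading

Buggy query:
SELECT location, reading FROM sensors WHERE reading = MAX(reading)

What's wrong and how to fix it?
Bug: MAX(reading) is an aggregate and cannot be used directly in WHERE

Fix: Wrap MAX in a scalar subquery so WHERE compares against a single value

Corrected query:
SELECT location, reading FROM sensors WHERE reading = (SELECT MAX(reading) FROM sensors)

Result:
location | reading
---------+--------
Roof     | 65.5   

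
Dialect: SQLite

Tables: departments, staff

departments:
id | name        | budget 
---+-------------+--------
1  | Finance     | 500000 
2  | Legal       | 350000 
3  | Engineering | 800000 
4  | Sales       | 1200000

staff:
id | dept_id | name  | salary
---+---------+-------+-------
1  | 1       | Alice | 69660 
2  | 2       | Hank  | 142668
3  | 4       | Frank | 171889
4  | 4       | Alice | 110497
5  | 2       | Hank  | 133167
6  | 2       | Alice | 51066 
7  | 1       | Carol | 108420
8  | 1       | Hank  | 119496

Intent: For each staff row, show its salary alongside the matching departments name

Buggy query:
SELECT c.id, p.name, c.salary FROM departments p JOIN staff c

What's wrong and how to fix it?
Bug: Missing join condition: each staff row is matched to all departments rows instead of just its own

Fix: Specify the join condition linking the foreign key to the parent id

Corrected query:
SELECT c.id, p.name, c.salary FROM departments p JOIN staff c ON c.dept_id = p.id

Result:
id | name    | salary
---+---------+-------
1  | Finance | 69660 
2  | Legal   | 142668
3  | Sales   | 171889
4  | Sales   | 110497
5  | Legal   | 133167
6  | Legal   | 51066 
7  | Finance | 108420
8  | Finance | 119496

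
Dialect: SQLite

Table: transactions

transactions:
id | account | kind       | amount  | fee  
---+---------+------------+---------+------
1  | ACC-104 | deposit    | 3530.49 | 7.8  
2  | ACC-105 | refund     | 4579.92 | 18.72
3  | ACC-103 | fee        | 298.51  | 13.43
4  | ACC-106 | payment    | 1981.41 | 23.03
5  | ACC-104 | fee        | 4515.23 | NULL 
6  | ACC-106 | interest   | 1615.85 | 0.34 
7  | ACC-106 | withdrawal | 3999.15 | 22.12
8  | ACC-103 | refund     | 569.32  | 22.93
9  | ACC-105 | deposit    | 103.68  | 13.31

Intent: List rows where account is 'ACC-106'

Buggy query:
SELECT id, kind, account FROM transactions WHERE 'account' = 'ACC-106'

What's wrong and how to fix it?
Bug: Single quotes denote string literals in SQL; the column name is being compared as a constant string

Fix: Remove the quotes around the column name (or use double quotes for an identifier)

Corrected query:
SELECT id, kind, account FROM transactions WHERE account = 'ACC-106'

Result:
id | kind       | account
---+------------+--------
4  | payment    | ACC-106
6  | interest   | ACC-106
7  | withdrawal | ACC-106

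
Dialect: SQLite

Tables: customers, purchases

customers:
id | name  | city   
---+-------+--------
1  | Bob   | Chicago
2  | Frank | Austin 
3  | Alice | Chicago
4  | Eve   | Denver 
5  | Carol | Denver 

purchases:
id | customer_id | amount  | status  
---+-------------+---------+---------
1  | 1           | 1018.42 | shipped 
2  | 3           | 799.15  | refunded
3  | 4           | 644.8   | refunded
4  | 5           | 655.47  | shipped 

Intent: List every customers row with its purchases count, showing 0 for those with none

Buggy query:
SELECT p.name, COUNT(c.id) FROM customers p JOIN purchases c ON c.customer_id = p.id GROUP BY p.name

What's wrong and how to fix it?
Bug: An inner join excludes parents with zero children

Fix: Use LEFT JOIN so parents without children still appear (COUNT(c.id) gives 0)

Corrected query:
SELECT p.name, COUNT(c.id) FROM customers p LEFT JOIN purchases c ON c.customer_id = p.id GROUP BY p.name

Result:
name  | COUNT(c.id)
------+------------
Alice | 1          
Bob   | 1          
Carol | 1          
Eve   | 1          
Frank | 0          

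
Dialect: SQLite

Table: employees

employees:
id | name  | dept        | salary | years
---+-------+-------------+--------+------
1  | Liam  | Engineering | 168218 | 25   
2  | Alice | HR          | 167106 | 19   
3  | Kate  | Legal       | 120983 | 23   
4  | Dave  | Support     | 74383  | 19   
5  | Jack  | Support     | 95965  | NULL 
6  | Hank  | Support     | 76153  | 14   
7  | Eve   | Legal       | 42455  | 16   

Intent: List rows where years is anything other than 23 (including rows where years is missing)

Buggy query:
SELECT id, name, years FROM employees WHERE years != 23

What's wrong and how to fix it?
Bug: 'years != 23' is unknown when years is NULL, so NULL rows are silently excluded

Fix: Handle NULL separately with IS NULL alongside the inequality

Corrected query:
SELECT id, name, years FROM employees WHERE years != 23 OR years IS NULL

Result:
id | name  | years
---+-------+------
1  | Liam  | 25   
2  | Alice | 19   
4  | Dave  | 19   
5  | Jack  | NULL 
6  | Hank  | 14   
7  | Eve   | 16   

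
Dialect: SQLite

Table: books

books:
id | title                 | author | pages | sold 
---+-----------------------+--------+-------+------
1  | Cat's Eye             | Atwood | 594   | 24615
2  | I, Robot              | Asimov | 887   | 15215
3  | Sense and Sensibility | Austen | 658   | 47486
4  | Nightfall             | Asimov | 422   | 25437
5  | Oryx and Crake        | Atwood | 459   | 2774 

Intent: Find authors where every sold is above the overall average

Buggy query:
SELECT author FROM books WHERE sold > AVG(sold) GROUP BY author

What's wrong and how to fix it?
Bug: AVG() is an aggregate; it can't sit directly in WHERE

Fix: Compute the overall average in a scalar subquery and compare each group's MIN against it in HAVING

Corrected query:
SELECT author FROM books GROUP BY author HAVING MIN(sold) > (SELECT AVG(sold) FROM books)

Result:
author
------
Austen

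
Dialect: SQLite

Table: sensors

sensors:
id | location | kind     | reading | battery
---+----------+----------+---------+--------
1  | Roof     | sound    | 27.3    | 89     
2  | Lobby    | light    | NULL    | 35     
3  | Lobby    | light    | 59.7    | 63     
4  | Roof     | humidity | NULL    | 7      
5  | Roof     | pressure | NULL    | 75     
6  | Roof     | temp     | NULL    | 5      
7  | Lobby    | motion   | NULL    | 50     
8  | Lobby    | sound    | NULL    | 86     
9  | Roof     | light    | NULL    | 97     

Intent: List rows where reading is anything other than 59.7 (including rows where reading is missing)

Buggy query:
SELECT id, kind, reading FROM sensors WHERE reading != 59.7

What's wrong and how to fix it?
Bug: Inequality against NULL is unknown, not true; rows with NULL are dropped

Fix: Add an explicit OR reading IS NULL to include the missing-value rows

Corrected query:
SELECT id, kind, reading FROM sensors WHERE reading != 59.7 OR reading IS NULL

Result:
id | kind     | reading
---+----------+--------
1  | sound    | 27.3   
2  | light    | NULL   
4  | humidity | NULL   
5  | pressure | NULL   
6  | temp     | NULL   
7  | motion   | NULL   
8  | sound    | NULL   
9  | light    | NULL   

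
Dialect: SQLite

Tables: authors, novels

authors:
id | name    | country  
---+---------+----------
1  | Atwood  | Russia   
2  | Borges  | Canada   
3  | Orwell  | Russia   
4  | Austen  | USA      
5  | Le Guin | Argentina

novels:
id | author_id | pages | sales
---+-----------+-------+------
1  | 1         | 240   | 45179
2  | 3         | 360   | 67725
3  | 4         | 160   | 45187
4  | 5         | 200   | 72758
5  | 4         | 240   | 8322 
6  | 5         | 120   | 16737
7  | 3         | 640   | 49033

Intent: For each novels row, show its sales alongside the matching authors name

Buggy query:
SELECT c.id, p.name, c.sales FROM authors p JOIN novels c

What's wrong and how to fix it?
Bug: JOIN with no ON clause produces a cartesian product; every novels row pairs with every authors row

Fix: Specify the join condition linking the foreign key to the parent id

Corrected query:
SELECT c.id, p.name, c.sales FROM authors p JOIN novels c ON c.author_id = p.id

Result:
id | name    | sales
---+---------+------
1  | Atwood  | 45179
2  | Orwell  | 67725
3  | Austen  | 45187
4  | Le Guin | 72758
5  | Austen  | 8322 
6  | Le Guin | 16737
7  | Orwell  | 49033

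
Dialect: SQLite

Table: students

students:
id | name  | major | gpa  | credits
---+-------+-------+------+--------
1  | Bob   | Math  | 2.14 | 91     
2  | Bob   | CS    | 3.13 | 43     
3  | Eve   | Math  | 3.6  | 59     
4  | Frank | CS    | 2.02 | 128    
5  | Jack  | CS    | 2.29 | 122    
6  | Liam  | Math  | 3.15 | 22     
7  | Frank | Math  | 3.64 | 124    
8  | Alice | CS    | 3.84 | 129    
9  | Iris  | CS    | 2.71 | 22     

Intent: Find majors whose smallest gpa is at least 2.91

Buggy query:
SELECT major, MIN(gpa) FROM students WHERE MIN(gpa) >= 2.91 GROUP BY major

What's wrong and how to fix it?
Bug: Aggregates like MIN are computed per group after WHERE runs

Fix: Use HAVING for the per-group MIN condition

Corrected query:
SELECT major, MIN(gpa) FROM students GROUP BY major HAVING MIN(gpa) >= 2.91

Result:
(no rows)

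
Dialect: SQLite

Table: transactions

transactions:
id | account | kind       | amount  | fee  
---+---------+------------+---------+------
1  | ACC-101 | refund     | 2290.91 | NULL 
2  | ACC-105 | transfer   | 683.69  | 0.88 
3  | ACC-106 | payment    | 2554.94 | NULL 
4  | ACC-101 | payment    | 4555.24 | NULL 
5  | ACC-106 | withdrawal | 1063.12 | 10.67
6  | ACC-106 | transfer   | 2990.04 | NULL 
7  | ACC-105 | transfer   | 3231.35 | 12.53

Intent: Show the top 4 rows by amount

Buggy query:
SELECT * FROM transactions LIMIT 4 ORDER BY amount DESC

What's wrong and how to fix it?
Bug: LIMIT must come after ORDER BY

Fix: Sort with ORDER BY, then apply LIMIT

Corrected query:
SELECT * FROM transactions ORDER BY amount DESC LIMIT 4

Result:
id | account | kind     | amount  | fee  
---+---------+----------+---------+------
4  | ACC-101 | payment  | 4555.24 | NULL 
7  | ACC-105 | transfer | 3231.35 | 12.53
6  | ACC-106 | transfer | 2990.04 | NULL 
3  | ACC-106 | payment  | 2554.94 | NULL 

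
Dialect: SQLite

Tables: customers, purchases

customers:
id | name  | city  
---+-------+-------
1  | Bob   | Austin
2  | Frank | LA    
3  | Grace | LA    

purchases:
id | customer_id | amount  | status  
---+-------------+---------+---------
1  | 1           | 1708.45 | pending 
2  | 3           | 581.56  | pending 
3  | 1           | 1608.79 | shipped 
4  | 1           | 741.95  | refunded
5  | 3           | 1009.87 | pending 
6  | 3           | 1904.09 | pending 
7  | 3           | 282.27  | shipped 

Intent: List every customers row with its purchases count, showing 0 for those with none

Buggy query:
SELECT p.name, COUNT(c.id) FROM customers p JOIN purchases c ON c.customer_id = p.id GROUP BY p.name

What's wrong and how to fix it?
Bug: An inner join excludes parents with zero children

Fix: Use LEFT JOIN so parents without children still appear (COUNT(c.id) gives 0)

Corrected query:
SELECT p.name, COUNT(c.id) FROM customers p LEFT JOIN purchases c ON c.customer_id = p.id GROUP BY p.name

Result:
name  | COUNT(c.id)
------+------------
Bob   | 3          
Frank | 0          
Grace | 4          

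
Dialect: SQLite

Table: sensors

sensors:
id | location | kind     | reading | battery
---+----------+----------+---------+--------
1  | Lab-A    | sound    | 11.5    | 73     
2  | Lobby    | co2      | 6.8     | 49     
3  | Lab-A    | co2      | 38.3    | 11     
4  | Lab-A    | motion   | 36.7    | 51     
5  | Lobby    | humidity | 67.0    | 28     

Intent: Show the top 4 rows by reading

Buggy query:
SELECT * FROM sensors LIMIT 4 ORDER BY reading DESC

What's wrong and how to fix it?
Bug: LIMIT must come after ORDER BY

Fix: Swap the clauses: ORDER BY first, then LIMIT

Corrected query:
SELECT * FROM sensors ORDER BY reading DESC LIMIT 4

Result:
id | location | kind     | reading | battery
---+----------+----------+---------+--------
5  | Lobby    | humidity | 67      | 28     
3  | Lab-A    | co2      | 38.3    | 11     
4  | Lab-A    | motion   | 36.7    | 51     
1  | Lab-A    | sound    | 11.5    | 73     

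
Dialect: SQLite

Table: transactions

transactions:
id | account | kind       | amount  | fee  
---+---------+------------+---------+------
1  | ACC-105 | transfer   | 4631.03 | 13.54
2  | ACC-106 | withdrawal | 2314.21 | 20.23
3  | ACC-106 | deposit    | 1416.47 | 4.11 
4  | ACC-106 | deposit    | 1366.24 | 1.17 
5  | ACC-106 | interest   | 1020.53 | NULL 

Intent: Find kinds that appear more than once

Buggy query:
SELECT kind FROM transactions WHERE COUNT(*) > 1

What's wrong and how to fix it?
Bug: COUNT(*) is an aggregate and cannot be used in WHERE

Fix: GROUP BY kind, then filter groups with HAVING COUNT(*) > 1

Corrected query:
SELECT kind FROM transactions GROUP BY kind HAVING COUNT(*) > 1

Result:
kind   
-------
deposit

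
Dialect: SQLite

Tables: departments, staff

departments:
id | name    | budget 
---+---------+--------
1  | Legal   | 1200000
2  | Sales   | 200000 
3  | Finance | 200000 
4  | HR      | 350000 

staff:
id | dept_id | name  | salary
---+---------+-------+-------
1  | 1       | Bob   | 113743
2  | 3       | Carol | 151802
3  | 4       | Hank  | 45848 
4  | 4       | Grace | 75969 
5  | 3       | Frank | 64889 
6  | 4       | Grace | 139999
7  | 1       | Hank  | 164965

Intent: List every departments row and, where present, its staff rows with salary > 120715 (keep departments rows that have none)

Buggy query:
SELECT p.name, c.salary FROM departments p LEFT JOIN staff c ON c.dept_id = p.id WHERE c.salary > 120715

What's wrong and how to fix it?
Bug: A WHERE condition on the right-hand table after LEFT JOIN drops unmatched parents

Fix: Move the right-table condition into the ON clause so unmatched parents are kept

Corrected query:
SELECT p.name, c.salary FROM departments p LEFT JOIN staff c ON c.dept_id = p.id AND c.salary > 120715

Result:
name    | salary
--------+-------
Legal   | 164965
Sales   | NULL  
Finance | 151802
HR      | 139999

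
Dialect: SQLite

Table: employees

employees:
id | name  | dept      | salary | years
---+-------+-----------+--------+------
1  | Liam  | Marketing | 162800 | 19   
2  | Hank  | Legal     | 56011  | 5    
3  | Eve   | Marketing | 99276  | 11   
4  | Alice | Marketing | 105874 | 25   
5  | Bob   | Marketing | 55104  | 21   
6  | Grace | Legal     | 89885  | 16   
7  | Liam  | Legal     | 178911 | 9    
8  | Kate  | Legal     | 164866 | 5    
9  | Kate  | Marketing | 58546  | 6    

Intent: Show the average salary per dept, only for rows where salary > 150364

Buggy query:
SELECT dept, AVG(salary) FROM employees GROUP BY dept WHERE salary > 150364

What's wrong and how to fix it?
Bug: Row-level WHERE must come before GROUP BY in the clause order

Fix: Place WHERE between FROM and GROUP BY

Corrected query:
SELECT dept, AVG(salary) FROM employees WHERE salary > 150364 GROUP BY dept

Result:
dept      | AVG(salary)
----------+------------
Legal     | 171888.5   
Marketing | 162800     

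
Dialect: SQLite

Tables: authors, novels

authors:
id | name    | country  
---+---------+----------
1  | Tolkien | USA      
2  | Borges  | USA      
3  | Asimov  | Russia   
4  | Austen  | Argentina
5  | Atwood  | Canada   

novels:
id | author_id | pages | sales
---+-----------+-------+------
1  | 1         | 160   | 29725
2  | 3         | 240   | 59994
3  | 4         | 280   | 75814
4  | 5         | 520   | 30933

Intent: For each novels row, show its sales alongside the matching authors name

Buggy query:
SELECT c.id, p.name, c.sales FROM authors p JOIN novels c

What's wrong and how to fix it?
Bug: JOIN with no ON clause produces a cartesian product; every novels row pairs with every authors row

Fix: Specify the join condition linking the foreign key to the parent id

Corrected query:
SELECT c.id, p.name, c.sales FROM authors p JOIN novels c ON c.author_id = p.id

Result:
id | name    | sales
---+---------+------
1  | Tolkien | 29725
2  | Asimov  | 59994
3  | Austen  | 75814
4  | Atwood  | 30933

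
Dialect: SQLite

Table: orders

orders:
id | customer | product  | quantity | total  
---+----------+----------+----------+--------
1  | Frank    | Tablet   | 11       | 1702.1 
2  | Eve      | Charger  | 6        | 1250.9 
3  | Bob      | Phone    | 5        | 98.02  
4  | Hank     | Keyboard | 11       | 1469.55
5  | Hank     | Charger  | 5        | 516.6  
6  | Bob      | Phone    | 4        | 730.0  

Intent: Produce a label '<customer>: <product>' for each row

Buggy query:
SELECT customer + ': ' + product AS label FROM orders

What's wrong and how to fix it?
Bug: SQLite uses || for string concatenation; + coerces text to numbers (yielding 0)

Fix: Use the || operator for string concatenation

Corrected query:
SELECT customer || ': ' || product AS label FROM orders

Result:
label         
--------------
Frank: Tablet 
Eve: Charger  
Bob: Phone    
Hank: Keyboard
Hank: Charger 
Bob: Phone    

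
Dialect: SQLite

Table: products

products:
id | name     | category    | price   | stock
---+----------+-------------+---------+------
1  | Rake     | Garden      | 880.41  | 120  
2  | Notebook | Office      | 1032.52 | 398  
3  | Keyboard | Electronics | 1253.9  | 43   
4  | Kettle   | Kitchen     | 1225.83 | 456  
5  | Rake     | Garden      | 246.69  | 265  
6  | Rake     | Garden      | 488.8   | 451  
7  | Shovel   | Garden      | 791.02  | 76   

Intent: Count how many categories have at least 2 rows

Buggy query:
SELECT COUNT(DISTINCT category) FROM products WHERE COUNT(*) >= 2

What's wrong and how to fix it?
Bug: COUNT(*) cannot appear in WHERE; the per-group count doesn't exist yet

Fix: Group first with HAVING COUNT(*) >= 2, then COUNT the resulting groups

Corrected query:
SELECT COUNT(*) FROM (SELECT category FROM products GROUP BY category HAVING COUNT(*) >= 2)

Result:
COUNT(*)
--------
1       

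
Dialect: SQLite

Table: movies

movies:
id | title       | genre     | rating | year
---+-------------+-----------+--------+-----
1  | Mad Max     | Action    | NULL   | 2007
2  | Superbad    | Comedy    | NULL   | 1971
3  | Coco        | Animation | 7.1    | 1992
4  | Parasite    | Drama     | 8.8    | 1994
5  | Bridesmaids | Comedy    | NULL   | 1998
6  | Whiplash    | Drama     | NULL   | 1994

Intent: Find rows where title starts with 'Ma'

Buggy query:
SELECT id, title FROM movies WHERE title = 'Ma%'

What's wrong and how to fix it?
Bug: Wildcards only work with LIKE; '=' treats '%' as a literal character

Fix: Replace '=' with LIKE so 'Ma%' is treated as a pattern

Corrected query:
SELECT id, title FROM movies WHERE title LIKE 'Ma%'

Result:
id | title  
---+--------
1  | Mad Max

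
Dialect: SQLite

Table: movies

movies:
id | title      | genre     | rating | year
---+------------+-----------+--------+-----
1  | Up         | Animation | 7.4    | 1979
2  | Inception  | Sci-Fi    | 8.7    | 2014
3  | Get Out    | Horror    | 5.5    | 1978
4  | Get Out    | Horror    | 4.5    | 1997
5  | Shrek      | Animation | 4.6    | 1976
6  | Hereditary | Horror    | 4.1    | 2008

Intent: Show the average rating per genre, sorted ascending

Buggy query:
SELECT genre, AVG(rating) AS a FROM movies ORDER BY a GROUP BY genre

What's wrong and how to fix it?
Bug: GROUP BY must precede ORDER BY

Fix: Move ORDER BY to the end, after GROUP BY

Corrected query:
SELECT genre, AVG(rating) AS a FROM movies GROUP BY genre ORDER BY a

Result:
genre     | a  
----------+----
Horror    | 4.7
Animation | 6  
Sci-Fi    | 8.7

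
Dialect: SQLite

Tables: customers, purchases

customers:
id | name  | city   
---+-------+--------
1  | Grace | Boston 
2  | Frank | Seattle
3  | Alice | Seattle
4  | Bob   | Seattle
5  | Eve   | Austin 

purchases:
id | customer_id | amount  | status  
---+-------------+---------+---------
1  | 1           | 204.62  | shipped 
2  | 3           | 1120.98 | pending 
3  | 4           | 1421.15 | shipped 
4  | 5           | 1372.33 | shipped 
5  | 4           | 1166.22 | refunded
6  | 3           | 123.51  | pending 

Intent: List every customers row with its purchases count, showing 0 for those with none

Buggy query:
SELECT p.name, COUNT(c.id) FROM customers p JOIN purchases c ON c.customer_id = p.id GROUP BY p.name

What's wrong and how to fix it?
Bug: INNER JOIN drops customers rows that have no matching purchases rows

Fix: Switch to LEFT JOIN to retain unmatched parent rows

Corrected query:
SELECT p.name, COUNT(c.id) FROM customers p LEFT JOIN purchases c ON c.customer_id = p.id GROUP BY p.name

Result:
name  | COUNT(c.id)
------+------------
Alice | 2          
Bob   | 2          
Eve   | 1          
Frank | 0          
Grace | 1          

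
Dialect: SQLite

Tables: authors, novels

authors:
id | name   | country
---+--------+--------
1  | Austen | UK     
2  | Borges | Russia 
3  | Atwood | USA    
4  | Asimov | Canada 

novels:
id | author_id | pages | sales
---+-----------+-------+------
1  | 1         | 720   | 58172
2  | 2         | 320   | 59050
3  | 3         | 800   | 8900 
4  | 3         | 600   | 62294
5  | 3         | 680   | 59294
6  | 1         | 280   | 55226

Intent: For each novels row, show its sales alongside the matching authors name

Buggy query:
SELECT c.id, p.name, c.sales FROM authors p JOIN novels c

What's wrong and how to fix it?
Bug: Missing join condition: each novels row is matched to all authors rows instead of just its own

Fix: Add ON c.author_id = p.id to the JOIN

Corrected query:
SELECT c.id, p.name, c.sales FROM authors p JOIN novels c ON c.author_id = p.id

Result:
id | name   | sales
---+--------+------
1  | Austen | 58172
2  | Borges | 59050
3  | Atwood | 8900 
4  | Atwood | 62294
5  | Atwood | 59294
6  | Austen | 55226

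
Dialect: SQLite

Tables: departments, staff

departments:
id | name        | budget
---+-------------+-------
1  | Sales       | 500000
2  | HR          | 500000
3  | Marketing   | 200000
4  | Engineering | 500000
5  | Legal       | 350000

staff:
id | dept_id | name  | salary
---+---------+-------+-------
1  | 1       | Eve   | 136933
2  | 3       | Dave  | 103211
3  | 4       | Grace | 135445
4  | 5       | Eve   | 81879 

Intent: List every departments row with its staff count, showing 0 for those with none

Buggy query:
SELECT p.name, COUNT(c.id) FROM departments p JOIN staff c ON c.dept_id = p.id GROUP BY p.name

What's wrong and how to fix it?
Bug: INNER JOIN drops departments rows that have no matching staff rows

Fix: Switch to LEFT JOIN to retain unmatched parent rows

Corrected query:
SELECT p.name, COUNT(c.id) FROM departments p LEFT JOIN staff c ON c.dept_id = p.id GROUP BY p.name

Result:
name        | COUNT(c.id)
------------+------------
Engineering | 1          
HR          | 0          
Legal       | 1          
Marketing   | 1          
Sales       | 1          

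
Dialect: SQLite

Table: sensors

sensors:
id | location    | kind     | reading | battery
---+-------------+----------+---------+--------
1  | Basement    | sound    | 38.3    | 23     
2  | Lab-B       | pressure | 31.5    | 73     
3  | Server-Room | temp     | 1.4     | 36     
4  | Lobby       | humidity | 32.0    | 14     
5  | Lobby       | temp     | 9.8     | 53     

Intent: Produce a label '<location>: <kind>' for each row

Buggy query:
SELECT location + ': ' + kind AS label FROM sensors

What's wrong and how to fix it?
Bug: SQLite uses || for string concatenation; + coerces text to numbers (yielding 0)

Fix: Use the || operator for string concatenation

Corrected query:
SELECT location || ': ' || kind AS label FROM sensors

Result:
label            
-----------------
Basement: sound  
Lab-B: pressure  
Server-Room: temp
Lobby: humidity  
Lobby: temp      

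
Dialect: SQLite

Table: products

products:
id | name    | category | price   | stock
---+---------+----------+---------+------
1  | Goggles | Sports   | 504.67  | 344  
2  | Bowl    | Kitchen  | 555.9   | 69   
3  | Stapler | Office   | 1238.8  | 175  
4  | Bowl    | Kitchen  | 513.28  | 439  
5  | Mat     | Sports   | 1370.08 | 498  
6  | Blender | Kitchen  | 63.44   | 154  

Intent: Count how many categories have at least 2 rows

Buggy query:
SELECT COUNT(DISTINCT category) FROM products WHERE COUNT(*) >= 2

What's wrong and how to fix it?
Bug: WHERE filters individual rows, not groups, so a group-level COUNT is invalid there

Fix: Use a subquery that GROUPs and filters with HAVING, then count its rows

Corrected query:
SELECT COUNT(*) FROM (SELECT category FROM products GROUP BY category HAVING COUNT(*) >= 2)

Result:
COUNT(*)
--------
2       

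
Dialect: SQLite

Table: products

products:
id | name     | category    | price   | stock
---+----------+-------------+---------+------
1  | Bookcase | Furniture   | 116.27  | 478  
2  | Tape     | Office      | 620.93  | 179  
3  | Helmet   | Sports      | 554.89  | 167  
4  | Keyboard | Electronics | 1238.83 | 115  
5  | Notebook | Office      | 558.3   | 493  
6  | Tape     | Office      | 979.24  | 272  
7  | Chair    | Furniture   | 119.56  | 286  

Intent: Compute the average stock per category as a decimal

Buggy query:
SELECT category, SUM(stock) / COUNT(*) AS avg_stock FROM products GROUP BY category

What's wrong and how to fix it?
Bug: SUM(stock) and COUNT(*) are both integers; the division truncates the fractional part

Fix: Multiply by 1.0 (or CAST to REAL) to force floating-point division

Corrected query:
SELECT category, SUM(stock) * 1.0 / COUNT(*) AS avg_stock FROM products GROUP BY category

Result:
category    | avg_stock 
------------+-----------
Electronics | 115       
Furniture   | 382       
Office      | 314.666667
Sports      | 167       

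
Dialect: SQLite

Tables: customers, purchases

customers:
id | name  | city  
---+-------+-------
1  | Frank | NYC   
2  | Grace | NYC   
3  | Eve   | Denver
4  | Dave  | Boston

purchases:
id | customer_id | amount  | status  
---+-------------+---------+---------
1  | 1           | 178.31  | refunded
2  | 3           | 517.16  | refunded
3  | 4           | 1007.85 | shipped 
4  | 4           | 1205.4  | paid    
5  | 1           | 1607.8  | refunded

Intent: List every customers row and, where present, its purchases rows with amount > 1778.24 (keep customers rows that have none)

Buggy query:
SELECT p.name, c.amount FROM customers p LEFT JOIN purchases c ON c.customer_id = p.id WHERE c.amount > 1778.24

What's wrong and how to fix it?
Bug: Filtering c.amount in WHERE discards the NULL rows produced by LEFT JOIN, turning it into an inner join

Fix: Move the right-table condition into the ON clause so unmatched parents are kept

Corrected query:
SELECT p.name, c.amount FROM customers p LEFT JOIN purchases c ON c.customer_id = p.id AND c.amount > 1778.24

Result:
name  | amount
------+-------
Frank | NULL  
Grace | NULL  
Eve   | NULL  
Dave  | NULL  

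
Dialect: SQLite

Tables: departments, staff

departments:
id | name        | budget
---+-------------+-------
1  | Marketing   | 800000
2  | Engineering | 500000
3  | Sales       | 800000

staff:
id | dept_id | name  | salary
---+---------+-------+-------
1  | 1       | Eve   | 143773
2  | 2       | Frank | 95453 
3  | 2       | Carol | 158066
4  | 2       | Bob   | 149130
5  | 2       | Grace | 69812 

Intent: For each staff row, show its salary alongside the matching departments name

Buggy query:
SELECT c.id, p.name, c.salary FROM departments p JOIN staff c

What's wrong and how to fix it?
Bug: Missing join condition: each staff row is matched to all departments rows instead of just its own

Fix: Add ON c.dept_id = p.id to the JOIN

Corrected query:
SELECT c.id, p.name, c.salary FROM departments p JOIN staff c ON c.dept_id = p.id

Result:
id | name        | salary
---+-------------+-------
1  | Marketing   | 143773
2  | Engineering | 95453 
3  | Engineering | 158066
4  | Engineering | 149130
5  | Engineering | 69812 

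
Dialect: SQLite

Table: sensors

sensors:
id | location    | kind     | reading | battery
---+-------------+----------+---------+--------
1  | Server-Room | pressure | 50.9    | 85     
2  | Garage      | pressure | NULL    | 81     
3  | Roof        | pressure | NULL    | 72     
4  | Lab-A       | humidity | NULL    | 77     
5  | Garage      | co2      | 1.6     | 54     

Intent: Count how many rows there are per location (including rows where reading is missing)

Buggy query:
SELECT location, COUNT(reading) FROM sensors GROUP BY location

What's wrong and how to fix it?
Bug: COUNT(column) counts non-NULL values only; rows with NULL reading aren't counted

Fix: Use COUNT(*) to count all rows regardless of NULL

Corrected query:
SELECT location, COUNT(*) FROM sensors GROUP BY location

Result:
location    | COUNT(*)
------------+---------
Garage      | 2       
Lab-A       | 1       
Roof        | 1       
Server-Room | 1       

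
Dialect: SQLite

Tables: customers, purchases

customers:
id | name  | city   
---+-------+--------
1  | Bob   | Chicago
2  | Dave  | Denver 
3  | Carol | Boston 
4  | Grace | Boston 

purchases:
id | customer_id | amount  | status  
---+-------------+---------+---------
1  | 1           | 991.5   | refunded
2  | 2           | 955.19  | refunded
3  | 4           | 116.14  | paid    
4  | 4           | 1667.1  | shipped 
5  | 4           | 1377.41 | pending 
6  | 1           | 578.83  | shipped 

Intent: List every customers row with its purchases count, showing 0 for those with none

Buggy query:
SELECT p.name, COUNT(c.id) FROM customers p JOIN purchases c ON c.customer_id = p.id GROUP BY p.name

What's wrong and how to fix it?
Bug: An inner join excludes parents with zero children

Fix: Use LEFT JOIN so parents without children still appear (COUNT(c.id) gives 0)

Corrected query:
SELECT p.name, COUNT(c.id) FROM customers p LEFT JOIN purchases c ON c.customer_id = p.id GROUP BY p.name

Result:
name  | COUNT(c.id)
------+------------
Bob   | 2          
Carol | 0          
Dave  | 1          
Grace | 3          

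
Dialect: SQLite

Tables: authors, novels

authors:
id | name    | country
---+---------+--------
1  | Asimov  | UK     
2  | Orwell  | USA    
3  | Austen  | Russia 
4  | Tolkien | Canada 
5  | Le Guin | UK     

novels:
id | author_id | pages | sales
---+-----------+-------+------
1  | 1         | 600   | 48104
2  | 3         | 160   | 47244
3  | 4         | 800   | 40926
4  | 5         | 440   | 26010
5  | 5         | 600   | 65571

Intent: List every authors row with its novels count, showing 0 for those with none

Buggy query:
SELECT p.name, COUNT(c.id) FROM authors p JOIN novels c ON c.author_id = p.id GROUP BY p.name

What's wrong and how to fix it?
Bug: An inner join excludes parents with zero children

Fix: Use LEFT JOIN so parents without children still appear (COUNT(c.id) gives 0)

Corrected query:
SELECT p.name, COUNT(c.id) FROM authors p LEFT JOIN novels c ON c.author_id = p.id GROUP BY p.name

Result:
name    | COUNT(c.id)
--------+------------
Asimov  | 1          
Austen  | 1          
Le Guin | 2          
Orwell  | 0          
Tolkien | 1          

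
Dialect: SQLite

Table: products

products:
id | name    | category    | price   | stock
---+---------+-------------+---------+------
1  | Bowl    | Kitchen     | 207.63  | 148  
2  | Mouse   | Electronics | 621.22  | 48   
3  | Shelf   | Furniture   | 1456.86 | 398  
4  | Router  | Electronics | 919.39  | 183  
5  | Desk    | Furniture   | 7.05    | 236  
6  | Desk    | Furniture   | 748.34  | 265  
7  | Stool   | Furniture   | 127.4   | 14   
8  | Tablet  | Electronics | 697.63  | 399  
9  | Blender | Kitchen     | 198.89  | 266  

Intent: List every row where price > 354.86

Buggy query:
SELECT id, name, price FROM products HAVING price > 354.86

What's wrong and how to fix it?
Bug: This is a non-aggregate query (no GROUP BY, no aggregates), so in SQLite the HAVING clause is invalid here; a row-level condition belongs in WHERE

Fix: Replace HAVING with WHERE since the condition applies to individual rows

Corrected query:
SELECT id, name, price FROM products WHERE price > 354.86

Result:
id | name   | price  
---+--------+--------
2  | Mouse  | 621.22 
3  | Shelf  | 1456.86
4  | Router | 919.39 
6  | Desk   | 748.34 
8  | Tablet | 697.63 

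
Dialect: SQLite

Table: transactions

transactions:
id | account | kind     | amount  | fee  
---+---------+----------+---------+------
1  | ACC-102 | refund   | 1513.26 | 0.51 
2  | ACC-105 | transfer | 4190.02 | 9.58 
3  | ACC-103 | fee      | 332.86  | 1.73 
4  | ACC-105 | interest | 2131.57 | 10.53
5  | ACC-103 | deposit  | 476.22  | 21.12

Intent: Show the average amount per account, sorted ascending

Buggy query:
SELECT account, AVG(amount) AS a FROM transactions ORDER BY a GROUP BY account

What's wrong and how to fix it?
Bug: ORDER BY appears before GROUP BY; SQL clause order requires GROUP BY first

Fix: Move ORDER BY to the end, after GROUP BY

Corrected query:
SELECT account, AVG(amount) AS a FROM transactions GROUP BY account ORDER BY a

Result:
account | a       
--------+---------
ACC-103 | 404.54  
ACC-102 | 1513.26 
ACC-105 | 3160.795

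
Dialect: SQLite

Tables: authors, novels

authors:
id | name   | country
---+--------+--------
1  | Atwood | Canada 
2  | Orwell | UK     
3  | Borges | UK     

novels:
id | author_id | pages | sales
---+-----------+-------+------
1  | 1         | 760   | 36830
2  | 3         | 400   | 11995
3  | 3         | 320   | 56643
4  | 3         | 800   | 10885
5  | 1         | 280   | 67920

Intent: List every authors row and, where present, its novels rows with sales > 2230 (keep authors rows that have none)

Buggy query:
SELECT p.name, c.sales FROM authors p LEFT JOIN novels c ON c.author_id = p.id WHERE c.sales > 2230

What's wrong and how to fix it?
Bug: Filtering c.sales in WHERE discards the NULL rows produced by LEFT JOIN, turning it into an inner join

Fix: Move the right-table condition into the ON clause so unmatched parents are kept

Corrected query:
SELECT p.name, c.sales FROM authors p LEFT JOIN novels c ON c.author_id = p.id AND c.sales > 2230

Result:
name   | sales
-------+------
Atwood | 36830
Atwood | 67920
Orwell | NULL 
Borges | 10885
Borges | 11995
Borges | 56643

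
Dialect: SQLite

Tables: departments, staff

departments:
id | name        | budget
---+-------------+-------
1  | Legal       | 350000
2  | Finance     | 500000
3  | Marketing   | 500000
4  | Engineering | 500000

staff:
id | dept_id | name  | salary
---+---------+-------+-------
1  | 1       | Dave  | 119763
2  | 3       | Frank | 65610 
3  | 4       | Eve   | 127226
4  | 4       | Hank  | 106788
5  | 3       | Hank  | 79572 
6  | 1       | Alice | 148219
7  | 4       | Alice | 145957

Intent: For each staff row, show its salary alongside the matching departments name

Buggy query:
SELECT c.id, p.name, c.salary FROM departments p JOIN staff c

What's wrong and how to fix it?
Bug: JOIN with no ON clause produces a cartesian product; every staff row pairs with every departments row

Fix: Add ON c.dept_id = p.id to the JOIN

Corrected query:
SELECT c.id, p.name, c.salary FROM departments p JOIN staff c ON c.dept_id = p.id

Result:
id | name        | salary
---+-------------+-------
1  | Legal       | 119763
2  | Marketing   | 65610 
3  | Engineering | 127226
4  | Engineering | 106788
5  | Marketing   | 79572 
6  | Legal       | 148219
7  | Engineering | 145957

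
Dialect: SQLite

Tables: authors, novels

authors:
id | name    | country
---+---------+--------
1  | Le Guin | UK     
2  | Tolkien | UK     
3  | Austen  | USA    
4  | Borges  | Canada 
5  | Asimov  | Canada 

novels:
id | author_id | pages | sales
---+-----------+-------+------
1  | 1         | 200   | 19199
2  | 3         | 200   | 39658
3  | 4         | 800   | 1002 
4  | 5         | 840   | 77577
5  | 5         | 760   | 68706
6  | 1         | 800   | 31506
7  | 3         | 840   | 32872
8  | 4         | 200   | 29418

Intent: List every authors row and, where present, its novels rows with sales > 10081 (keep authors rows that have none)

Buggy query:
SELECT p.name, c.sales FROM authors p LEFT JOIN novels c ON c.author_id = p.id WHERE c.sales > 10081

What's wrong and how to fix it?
Bug: A WHERE condition on the right-hand table after LEFT JOIN drops unmatched parents

Fix: Put 'c.sales > 10081' in the JOIN's ON clause instead of WHERE

Corrected query:
SELECT p.name, c.sales FROM authors p LEFT JOIN novels c ON c.author_id = p.id AND c.sales > 10081

Result:
name    | sales
--------+------
Le Guin | 19199
Le Guin | 31506
Tolkien | NULL 
Austen  | 32872
Austen  | 39658
Borges  | 29418
Asimov  | 68706
Asimov  | 77577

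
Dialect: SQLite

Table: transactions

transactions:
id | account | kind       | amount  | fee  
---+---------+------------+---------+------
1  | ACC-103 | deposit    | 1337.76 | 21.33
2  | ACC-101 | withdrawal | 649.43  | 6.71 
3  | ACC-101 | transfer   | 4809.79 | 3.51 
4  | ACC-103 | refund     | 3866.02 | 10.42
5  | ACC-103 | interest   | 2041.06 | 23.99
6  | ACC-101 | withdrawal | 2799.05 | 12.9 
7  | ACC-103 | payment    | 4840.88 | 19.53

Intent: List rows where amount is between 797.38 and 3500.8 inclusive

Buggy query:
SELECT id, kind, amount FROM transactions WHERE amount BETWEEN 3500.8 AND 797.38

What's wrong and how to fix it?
Bug: The bounds are reversed; BETWEEN a AND b requires a <= b to match anything

Fix: Write BETWEEN 797.38 AND 3500.8

Corrected query:
SELECT id, kind, amount FROM transactions WHERE amount BETWEEN 797.38 AND 3500.8

Result:
id | kind       | amount 
---+------------+--------
1  | deposit    | 1337.76
5  | interest   | 2041.06
6  | withdrawal | 2799.05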